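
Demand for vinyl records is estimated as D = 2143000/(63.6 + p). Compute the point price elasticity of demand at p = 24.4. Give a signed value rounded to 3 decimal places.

-0.277

dD/dp = −2143000/(63.6 + p)² = -276.73. At p = 24.4, D = 24352.3.
Ed = (dD/dp)·(p/D) = (-276.73) × (24.4/24352.3) = -0.27727…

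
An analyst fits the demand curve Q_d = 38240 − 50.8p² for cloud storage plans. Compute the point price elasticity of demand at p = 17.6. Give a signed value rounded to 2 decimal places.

dQ_d/dp = −2·50.8·p = -1788.16. At p = 17.6, Q_d = 22504.192.
Ed = (dQ_d/dp)·(p/Q_d) = (-1788.16) × (17.6/22504.192) = -1.3984…

-1.40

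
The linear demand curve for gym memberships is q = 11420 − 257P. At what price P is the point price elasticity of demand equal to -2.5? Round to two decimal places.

31.74

Ed = −257P/(11420 − 257P). Set this equal to -2.5:
257P = 2.5·(11420 − 257P) ⇒ 257P(1 + 2.5) = 2.5·11420
P = 2.5·11420 / (257·3.5) = 31.7398…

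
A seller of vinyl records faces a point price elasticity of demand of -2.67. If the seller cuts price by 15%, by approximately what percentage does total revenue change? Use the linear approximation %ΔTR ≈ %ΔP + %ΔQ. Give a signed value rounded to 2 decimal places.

+25.05%

%ΔQ ≈ Ed × %ΔP = (-2.67) × (-15%) = +40.0500%
%ΔTR ≈ %ΔP + %ΔQ = (-15%) + (+40.0500%) = +25.0500%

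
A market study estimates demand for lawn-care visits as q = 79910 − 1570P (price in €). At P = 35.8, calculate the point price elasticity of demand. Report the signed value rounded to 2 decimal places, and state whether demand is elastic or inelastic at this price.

-2.37; elastic

dq/dP = −1570. At P = 35.8, q = 79910 − 1570(35.8) = 23704.
Ed = (dq/dP)·(P/q) = −1570 × (35.8/23704) = -2.3711…
|Ed| = 2.37 > 1, so demand is elastic.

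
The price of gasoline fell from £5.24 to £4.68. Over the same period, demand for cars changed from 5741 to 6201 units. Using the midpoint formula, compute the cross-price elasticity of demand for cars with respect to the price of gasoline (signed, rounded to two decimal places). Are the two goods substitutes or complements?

-0.68; complements

%ΔQ_{cars} = (6201 − 5741)/avg = 460/5971 = 0.077039…
%ΔP_{gasoline} = (4.68 − 5.24)/avg = -0.56/4.96 = -0.112903…
E_cross = (460/5971) / (-0.56/4.96) = -0.6823…
E_cross < 0 ⇒ the goods are complements.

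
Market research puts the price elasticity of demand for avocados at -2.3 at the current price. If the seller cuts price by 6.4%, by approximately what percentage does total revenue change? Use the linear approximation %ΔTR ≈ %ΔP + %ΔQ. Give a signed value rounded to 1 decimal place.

%ΔQ ≈ Ed × %ΔP = (-2.3) × (-6.4%) = +14.7200%
%ΔTR ≈ %ΔP + %ΔQ = (-6.4%) + (+14.7200%) = +8.3200%

+8.3%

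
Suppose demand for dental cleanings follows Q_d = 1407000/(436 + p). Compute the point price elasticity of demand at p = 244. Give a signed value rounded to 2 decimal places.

dQ_d/dp = −1407000/(436 + p)² = -3.04282. At p = 244, Q_d = 2069.12.
Ed = (dQ_d/dp)·(p/Q_d) = (-3.04282) × (244/2069.12) = -0.3588…

-0.36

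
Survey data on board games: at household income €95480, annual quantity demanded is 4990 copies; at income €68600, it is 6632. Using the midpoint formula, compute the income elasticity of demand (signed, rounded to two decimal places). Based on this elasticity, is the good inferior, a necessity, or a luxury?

%ΔQ = (6632 − 4990)/[( 4990 + 6632)/2] = 1642/5811 = 0.282567…
%ΔIncome = (68600 − 95480)/[( 95480 + 68600)/2] = -26880/82040 = -0.327645…
E_income = (1642/5811) / (-26880/82040) = -0.8624…
E_income < 0 ⇒ inferior good.

-0.86; inferior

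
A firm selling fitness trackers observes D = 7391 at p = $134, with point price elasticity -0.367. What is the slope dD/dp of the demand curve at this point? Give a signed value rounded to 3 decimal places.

-20.243

Ed = (dD/dp)·(p/D) ⇒ dD/dp = Ed·D/p = (-0.367)·7391/134 = -20.24251…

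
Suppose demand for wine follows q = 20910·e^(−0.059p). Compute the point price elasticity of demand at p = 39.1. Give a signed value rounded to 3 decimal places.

-2.307

dq/dp = −0.059·q = -122.838. At p = 39.1, q = 2082.
Ed = (dq/dp)·(p/q) = (-122.838) × (39.1/2082) = -2.3069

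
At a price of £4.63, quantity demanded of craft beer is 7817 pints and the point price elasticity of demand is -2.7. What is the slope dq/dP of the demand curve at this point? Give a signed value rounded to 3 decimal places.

Ed = (dq/dP)·(P/q) ⇒ dq/dP = Ed·q/P = (-2.7)·7817/4.63 = -4558.50971…

-4558.510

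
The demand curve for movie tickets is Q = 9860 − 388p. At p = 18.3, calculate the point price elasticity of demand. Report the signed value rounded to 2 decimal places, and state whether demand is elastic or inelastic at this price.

-2.57; elastic

dQ/dp = −388. At p = 18.3, Q = 9860 − 388(18.3) = 2759.6.
Ed = (dQ/dp)·(p/Q) = −388 × (18.3/2759.6) = -2.5729…
|Ed| = 2.57 > 1, so demand is elastic.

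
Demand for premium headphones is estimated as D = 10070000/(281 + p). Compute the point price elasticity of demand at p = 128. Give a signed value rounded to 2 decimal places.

-0.31

dD/dp = −10070000/(281 + p)² = -60.1981. At p = 128, D = 24621.
Ed = (dD/dp)·(p/D) = (-60.1981) × (128/24621) = -0.3129…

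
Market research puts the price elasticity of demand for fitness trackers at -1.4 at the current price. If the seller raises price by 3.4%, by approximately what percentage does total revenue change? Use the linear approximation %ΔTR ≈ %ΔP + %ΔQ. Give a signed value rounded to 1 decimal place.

-1.4%

%ΔQ ≈ Ed × %ΔP = (-1.4) × (+3.4%) = -4.7600%
%ΔTR ≈ %ΔP + %ΔQ = (+3.4%) + (-4.7600%) = -1.3600%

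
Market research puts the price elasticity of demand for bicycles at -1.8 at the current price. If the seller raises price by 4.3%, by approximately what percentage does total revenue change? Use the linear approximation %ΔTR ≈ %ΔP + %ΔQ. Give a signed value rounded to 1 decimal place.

-3.4%

%ΔQ ≈ Ed × %ΔP = (-1.8) × (+4.3%) = -7.7400%
%ΔTR ≈ %ΔP + %ΔQ = (+4.3%) + (-7.7400%) = -3.4400%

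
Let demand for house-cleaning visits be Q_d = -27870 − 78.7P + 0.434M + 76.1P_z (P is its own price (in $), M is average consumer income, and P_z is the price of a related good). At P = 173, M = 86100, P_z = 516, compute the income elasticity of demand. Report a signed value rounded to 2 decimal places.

1.06

At the given values, Q_d = -27870 − 78.7(173) + 0.434(86100) + 76.1(516) = 35149.9.
∂Q_d/∂M = 0.434.
E = (0.434) × (86100/35149.9) = 1.0630…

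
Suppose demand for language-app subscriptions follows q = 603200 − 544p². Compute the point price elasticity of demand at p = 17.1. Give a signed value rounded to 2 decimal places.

-0.72

dq/dp = −2·544·p = -18604.8. At p = 17.1, q = 444128.96.
Ed = (dq/dp)·(p/q) = (-18604.8) × (17.1/444128.96) = -0.7163…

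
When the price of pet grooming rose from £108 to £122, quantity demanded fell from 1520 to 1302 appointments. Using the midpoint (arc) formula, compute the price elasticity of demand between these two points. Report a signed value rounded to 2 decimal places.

-1.27

%ΔQ = (1302 − 1520) / [(1520 + 1302)/2] = -218/1411 = -0.154500…
%ΔP = (122 − 108) / [(108 + 122)/2] = 14/115 = 0.121739…
Arc Ed = %ΔQ / %ΔP = (-218/1411) / (14/115) = -1.2691…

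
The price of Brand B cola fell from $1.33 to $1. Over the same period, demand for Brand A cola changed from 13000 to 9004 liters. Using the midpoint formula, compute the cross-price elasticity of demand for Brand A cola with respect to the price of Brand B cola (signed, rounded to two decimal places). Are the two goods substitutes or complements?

1.28; substitutes

%ΔQ_{Brand A cola} = (9004 − 13000)/avg = -3996/11002 = -0.363206…
%ΔP_{Brand B cola} = (1 − 1.33)/avg = -0.33/1.165 = -0.283261…
E_cross = (-3996/11002) / (-0.33/1.165) = 1.2822…
E_cross > 0 ⇒ the goods are substitutes.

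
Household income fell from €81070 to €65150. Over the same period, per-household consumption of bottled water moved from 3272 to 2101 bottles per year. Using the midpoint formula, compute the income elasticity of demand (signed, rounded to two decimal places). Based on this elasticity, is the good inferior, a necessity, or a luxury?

2.00; luxury

%ΔQ = (2101 − 3272)/[( 3272 + 2101)/2] = -1171/2686.5 = -0.435883…
%ΔIncome = (65150 − 81070)/[( 81070 + 65150)/2] = -15920/73110 = -0.217754…
E_income = (-1171/2686.5) / (-15920/73110) = 2.0017…
E_income > 1 ⇒ normal good, luxury.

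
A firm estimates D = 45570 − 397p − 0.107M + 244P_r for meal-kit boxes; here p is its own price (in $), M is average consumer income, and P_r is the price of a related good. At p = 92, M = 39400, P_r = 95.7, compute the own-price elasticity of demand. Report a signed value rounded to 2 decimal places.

-1.30

At the given values, D = 45570 − 397(92) − 0.107(39400) + 244(95.7) = 28181.
∂D/∂p = −397.
E = (-397) × (92/28181) = -1.2960…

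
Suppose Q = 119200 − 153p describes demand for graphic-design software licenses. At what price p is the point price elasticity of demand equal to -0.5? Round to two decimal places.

259.69

Ed = −153p/(119200 − 153p). Set this equal to -0.5:
153p = 0.5·(119200 − 153p) ⇒ 153p(1 + 0.5) = 0.5·119200
p = 0.5·119200 / (153·1.5) = 259.6949…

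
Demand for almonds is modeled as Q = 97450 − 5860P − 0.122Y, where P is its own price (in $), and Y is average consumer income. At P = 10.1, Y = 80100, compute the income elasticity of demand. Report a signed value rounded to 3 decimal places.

At the given values, Q = 97450 − 5860(10.1) − 0.122(80100) = 28491.8.
∂Q/∂Y = -0.122.
E = (-0.122) × (80100/28491.8) = -0.34298…

-0.343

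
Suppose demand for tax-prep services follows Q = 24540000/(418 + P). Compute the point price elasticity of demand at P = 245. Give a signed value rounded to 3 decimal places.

-0.370

dQ/dP = −24540000/(418 + P)² = -55.8274. At P = 245, Q = 37013.6.
Ed = (dQ/dP)·(P/Q) = (-55.8274) × (245/37013.6) = -0.36953…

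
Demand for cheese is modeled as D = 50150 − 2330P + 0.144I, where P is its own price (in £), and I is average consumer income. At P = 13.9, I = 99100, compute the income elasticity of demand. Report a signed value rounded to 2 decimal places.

0.45

At the given values, D = 50150 − 2330(13.9) + 0.144(99100) = 32033.4.
∂D/∂I = 0.144.
E = (0.144) × (99100/32033.4) = 0.4454…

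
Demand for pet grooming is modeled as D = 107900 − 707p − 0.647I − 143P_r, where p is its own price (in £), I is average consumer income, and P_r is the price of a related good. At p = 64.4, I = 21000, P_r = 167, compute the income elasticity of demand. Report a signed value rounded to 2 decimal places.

-0.55

At the given values, D = 107900 − 707(64.4) − 0.647(21000) − 143(167) = 24901.2.
∂D/∂I = -0.647.
E = (-0.647) × (21000/24901.2) = -0.5456…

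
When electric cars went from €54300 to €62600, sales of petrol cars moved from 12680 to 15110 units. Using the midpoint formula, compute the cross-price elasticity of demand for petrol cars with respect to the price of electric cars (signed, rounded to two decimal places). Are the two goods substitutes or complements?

%ΔQ_{petrol cars} = (15110 − 12680)/avg = 2430/13895 = 0.174883…
%ΔP_{electric cars} = (62600 − 54300)/avg = 8300/58450 = 0.142001…
E_cross = (2430/13895) / (8300/58450) = 1.2315…
E_cross > 0 ⇒ the goods are substitutes.

1.23; substitutes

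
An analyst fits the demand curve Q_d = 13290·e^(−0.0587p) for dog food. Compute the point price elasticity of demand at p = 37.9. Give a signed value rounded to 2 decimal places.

dQ_d/dp = −0.0587·Q_d = -84.3286. At p = 37.9, Q_d = 1436.6.
Ed = (dQ_d/dp)·(p/Q_d) = (-84.3286) × (37.9/1436.6) = -2.2247…

-2.22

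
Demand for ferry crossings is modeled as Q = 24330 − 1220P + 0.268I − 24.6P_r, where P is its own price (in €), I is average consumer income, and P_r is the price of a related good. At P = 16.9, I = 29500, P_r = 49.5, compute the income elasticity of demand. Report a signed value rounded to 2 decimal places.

At the given values, Q = 24330 − 1220(16.9) + 0.268(29500) − 24.6(49.5) = 10400.3.
∂Q/∂I = 0.268.
E = (0.268) × (29500/10400.3) = 0.7601…

0.76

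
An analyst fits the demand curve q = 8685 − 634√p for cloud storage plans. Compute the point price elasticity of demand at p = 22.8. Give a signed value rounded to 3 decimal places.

-0.268

dq/dp = −634/(2√p) = -66.3883. At p = 22.8, q = 5657.69.
Ed = (dq/dp)·(p/q) = (-66.3883) × (22.8/5657.69) = -0.26753…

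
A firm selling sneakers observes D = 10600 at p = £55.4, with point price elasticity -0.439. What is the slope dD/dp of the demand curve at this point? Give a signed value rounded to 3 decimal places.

Ed = (dD/dp)·(p/D) ⇒ dD/dp = Ed·D/p = (-0.439)·10600/55.4 = -83.99638…

-83.996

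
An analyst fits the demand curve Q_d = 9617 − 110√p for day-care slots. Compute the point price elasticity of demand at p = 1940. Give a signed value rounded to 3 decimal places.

-0.508

dQ_d/dp = −110/(2√p) = -1.24871. At p = 1940, Q_d = 4772.
Ed = (dQ_d/dp)·(p/Q_d) = (-1.24871) × (1940/4772) = -0.50764…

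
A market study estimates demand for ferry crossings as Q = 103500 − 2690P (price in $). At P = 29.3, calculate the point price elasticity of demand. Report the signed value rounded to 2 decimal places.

-3.19

dQ/dP = −2690. At P = 29.3, Q = 103500 − 2690(29.3) = 24683.
Ed = (dQ/dP)·(P/Q) = −2690 × (29.3/24683) = -3.1931…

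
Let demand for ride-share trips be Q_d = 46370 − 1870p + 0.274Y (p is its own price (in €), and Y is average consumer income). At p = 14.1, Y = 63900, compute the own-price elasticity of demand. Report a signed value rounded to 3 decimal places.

-0.703

At the given values, Q_d = 46370 − 1870(14.1) + 0.274(63900) = 37511.6.
∂Q_d/∂p = −1870.
E = (-1870) × (14.1/37511.6) = -0.70290…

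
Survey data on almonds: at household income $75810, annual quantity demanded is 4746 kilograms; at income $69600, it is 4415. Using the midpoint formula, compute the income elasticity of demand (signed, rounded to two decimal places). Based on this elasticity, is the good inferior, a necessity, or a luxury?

0.85; necessity

%ΔQ = (4415 − 4746)/[( 4746 + 4415)/2] = -331/4580.5 = -0.072262…
%ΔIncome = (69600 − 75810)/[( 75810 + 69600)/2] = -6210/72705 = -0.085413…
E_income = (-331/4580.5) / (-6210/72705) = 0.8460…
0 < E_income < 1 ⇒ normal good, necessity.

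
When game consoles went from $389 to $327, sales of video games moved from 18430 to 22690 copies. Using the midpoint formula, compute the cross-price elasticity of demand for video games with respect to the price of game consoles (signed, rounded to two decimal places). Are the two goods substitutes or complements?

-1.20; complements

%ΔQ_{video games} = (22690 − 18430)/avg = 4260/20560 = 0.207198…
%ΔP_{game consoles} = (327 − 389)/avg = -62/358 = -0.173184…
E_cross = (4260/20560) / (-62/358) = -1.1964…
E_cross < 0 ⇒ the goods are complements.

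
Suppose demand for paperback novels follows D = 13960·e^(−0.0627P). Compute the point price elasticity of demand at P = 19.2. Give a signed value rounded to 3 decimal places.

dD/dP = −0.0627·D = -262.622. At P = 19.2, D = 4188.56.
Ed = (dD/dP)·(P/D) = (-262.622) × (19.2/4188.56) = -1.20384

-1.204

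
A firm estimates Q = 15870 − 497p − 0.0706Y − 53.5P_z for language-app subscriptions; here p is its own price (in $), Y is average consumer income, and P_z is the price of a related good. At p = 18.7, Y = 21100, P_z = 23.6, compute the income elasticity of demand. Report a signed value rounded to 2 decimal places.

At the given values, Q = 15870 − 497(18.7) − 0.0706(21100) − 53.5(23.6) = 3823.84.
∂Q/∂Y = -0.0706.
E = (-0.0706) × (21100/3823.84) = -0.3895…

-0.39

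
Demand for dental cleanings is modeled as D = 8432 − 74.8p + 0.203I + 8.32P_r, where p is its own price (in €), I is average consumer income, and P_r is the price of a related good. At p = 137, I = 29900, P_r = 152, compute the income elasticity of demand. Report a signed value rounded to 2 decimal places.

1.10

At the given values, D = 8432 − 74.8(137) + 0.203(29900) + 8.32(152) = 5518.74.
∂D/∂I = 0.203.
E = (0.203) × (29900/5518.74) = 1.0998…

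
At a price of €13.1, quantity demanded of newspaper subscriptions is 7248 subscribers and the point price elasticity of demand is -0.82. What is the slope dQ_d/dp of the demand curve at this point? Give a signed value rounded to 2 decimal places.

Ed = (dQ_d/dp)·(p/Q_d) ⇒ dQ_d/dp = Ed·Q_d/p = (-0.82)·7248/13.1 = -453.6916…

-453.69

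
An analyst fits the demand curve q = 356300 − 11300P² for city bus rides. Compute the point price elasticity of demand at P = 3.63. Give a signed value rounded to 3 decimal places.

-1.436

dq/dP = −2·11300·P = -82038. At P = 3.63, q = 207401.03.
Ed = (dq/dP)·(P/q) = (-82038) × (3.63/207401.03) = -1.43585…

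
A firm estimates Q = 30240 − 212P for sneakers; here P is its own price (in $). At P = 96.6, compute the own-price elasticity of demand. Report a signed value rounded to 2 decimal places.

At the given values, Q = 30240 − 212(96.6) = 9760.8.
∂Q/∂P = −212.
E = (-212) × (96.6/9760.8) = -2.0981…

-2.10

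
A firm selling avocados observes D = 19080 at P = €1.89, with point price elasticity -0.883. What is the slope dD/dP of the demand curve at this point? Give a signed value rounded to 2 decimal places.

Ed = (dD/dP)·(P/D) ⇒ dD/dP = Ed·D/P = (-0.883)·19080/1.89 = -8914.0952…

-8914.10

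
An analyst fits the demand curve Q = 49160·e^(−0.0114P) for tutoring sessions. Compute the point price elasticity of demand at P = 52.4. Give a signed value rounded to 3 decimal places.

dQ/dP = −0.0114·Q = -308.38. At P = 52.4, Q = 27050.9.
Ed = (dQ/dP)·(P/Q) = (-308.38) × (52.4/27050.9) = -0.59736

-0.597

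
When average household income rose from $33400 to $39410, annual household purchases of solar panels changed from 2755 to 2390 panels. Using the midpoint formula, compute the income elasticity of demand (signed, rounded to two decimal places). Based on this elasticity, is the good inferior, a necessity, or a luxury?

-0.86; inferior

%ΔQ = (2390 − 2755)/[( 2755 + 2390)/2] = -365/2572.5 = -0.141885…
%ΔIncome = (39410 − 33400)/[( 33400 + 39410)/2] = 6010/36405 = 0.165087…
E_income = (-365/2572.5) / (6010/36405) = -0.8594…
E_income < 0 ⇒ inferior good.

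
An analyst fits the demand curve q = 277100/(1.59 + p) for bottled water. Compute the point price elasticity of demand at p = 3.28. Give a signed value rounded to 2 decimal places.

-0.67

dq/dp = −277100/(1.59 + p)² = -11683.7. At p = 3.28, q = 56899.4.
Ed = (dq/dp)·(p/q) = (-11683.7) × (3.28/56899.4) = -0.6735…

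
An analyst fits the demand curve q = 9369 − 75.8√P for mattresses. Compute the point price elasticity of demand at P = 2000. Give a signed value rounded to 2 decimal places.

dq/dP = −75.8/(2√P) = -0.84747. At P = 2000, q = 5979.12.
Ed = (dq/dP)·(P/q) = (-0.84747) × (2000/5979.12) = -0.2834…

-0.28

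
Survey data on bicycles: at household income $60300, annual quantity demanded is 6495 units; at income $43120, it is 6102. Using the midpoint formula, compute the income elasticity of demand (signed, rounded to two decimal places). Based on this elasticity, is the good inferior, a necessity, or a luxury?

0.19; necessity

%ΔQ = (6102 − 6495)/[( 6495 + 6102)/2] = -393/6298.5 = -0.062395…
%ΔIncome = (43120 − 60300)/[( 60300 + 43120)/2] = -17180/51710 = -0.332237…
E_income = (-393/6298.5) / (-17180/51710) = 0.1878…
0 < E_income < 1 ⇒ normal good, necessity.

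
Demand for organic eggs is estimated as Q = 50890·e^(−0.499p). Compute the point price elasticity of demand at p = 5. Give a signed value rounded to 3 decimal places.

-2.495

dQ/dp = −0.499·Q = -2094.92. At p = 5, Q = 4198.24.
Ed = (dQ/dp)·(p/Q) = (-2094.92) × (5/4198.24) = -2.495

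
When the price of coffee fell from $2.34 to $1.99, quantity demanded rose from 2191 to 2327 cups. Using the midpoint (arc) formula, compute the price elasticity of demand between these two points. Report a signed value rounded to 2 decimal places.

%ΔQ = (2327 − 2191) / [(2191 + 2327)/2] = 136/2259 = 0.060203…
%ΔP = (1.99 − 2.34) / [(2.34 + 1.99)/2] = -0.35/2.165 = -0.161662…
Arc Ed = %ΔQ / %ΔP = (136/2259) / (-0.35/2.165) = -0.3724…

-0.37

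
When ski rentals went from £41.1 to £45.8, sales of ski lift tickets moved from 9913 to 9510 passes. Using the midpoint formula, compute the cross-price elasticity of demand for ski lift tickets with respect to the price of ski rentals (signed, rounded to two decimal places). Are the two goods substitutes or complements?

-0.38; complements

%ΔQ_{ski lift tickets} = (9510 − 9913)/avg = -403/9711.5 = -0.041497…
%ΔP_{ski rentals} = (45.8 − 41.1)/avg = 4.7/43.45 = 0.108170…
E_cross = (-403/9711.5) / (4.7/43.45) = -0.3836…
E_cross < 0 ⇒ the goods are complements.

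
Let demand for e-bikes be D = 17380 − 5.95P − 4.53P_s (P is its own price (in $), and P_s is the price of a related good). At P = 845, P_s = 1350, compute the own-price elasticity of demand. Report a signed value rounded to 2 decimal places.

-0.81

At the given values, D = 17380 − 5.95(845) − 4.53(1350) = 6236.75.
∂D/∂P = −5.95.
E = (-5.95) × (845/6236.75) = -0.8061…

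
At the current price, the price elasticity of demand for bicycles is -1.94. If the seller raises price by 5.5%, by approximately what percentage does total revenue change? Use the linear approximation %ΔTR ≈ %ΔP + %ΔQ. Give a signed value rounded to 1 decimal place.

%ΔQ ≈ Ed × %ΔP = (-1.94) × (+5.5%) = -10.6700%
%ΔTR ≈ %ΔP + %ΔQ = (+5.5%) + (-10.6700%) = -5.1700%

-5.2%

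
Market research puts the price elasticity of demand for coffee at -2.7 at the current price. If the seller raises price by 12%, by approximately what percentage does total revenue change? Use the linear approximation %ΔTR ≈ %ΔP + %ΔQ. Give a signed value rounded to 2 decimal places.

%ΔQ ≈ Ed × %ΔP = (-2.7) × (+12%) = -32.4000%
%ΔTR ≈ %ΔP + %ΔQ = (+12%) + (-32.4000%) = -20.4000%

-20.40%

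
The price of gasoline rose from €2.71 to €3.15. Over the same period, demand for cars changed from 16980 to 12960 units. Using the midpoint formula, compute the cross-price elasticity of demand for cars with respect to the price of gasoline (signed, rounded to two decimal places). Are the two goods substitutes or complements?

-1.79; complements

%ΔQ_{cars} = (12960 − 16980)/avg = -4020/14970 = -0.268537…
%ΔP_{gasoline} = (3.15 − 2.71)/avg = 0.44/2.93 = 0.150170…
E_cross = (-4020/14970) / (0.44/2.93) = -1.7882…
E_cross < 0 ⇒ the goods are complements.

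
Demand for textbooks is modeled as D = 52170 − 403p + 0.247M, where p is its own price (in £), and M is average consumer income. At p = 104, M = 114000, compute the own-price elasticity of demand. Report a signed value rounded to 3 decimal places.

At the given values, D = 52170 − 403(104) + 0.247(114000) = 38416.
∂D/∂p = −403.
E = (-403) × (104/38416) = -1.09100…

-1.091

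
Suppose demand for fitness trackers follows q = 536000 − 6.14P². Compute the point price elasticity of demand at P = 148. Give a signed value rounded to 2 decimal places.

-0.67

dq/dP = −2·6.14·P = -1817.44. At P = 148, q = 401509.44.
Ed = (dq/dP)·(P/q) = (-1817.44) × (148/401509.44) = -0.6699…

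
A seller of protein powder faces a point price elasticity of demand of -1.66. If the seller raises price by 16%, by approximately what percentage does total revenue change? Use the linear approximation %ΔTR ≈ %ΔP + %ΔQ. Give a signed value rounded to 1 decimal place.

-10.6%

%ΔQ ≈ Ed × %ΔP = (-1.66) × (+16%) = -26.5600%
%ΔTR ≈ %ΔP + %ΔQ = (+16%) + (-26.5600%) = -10.5600%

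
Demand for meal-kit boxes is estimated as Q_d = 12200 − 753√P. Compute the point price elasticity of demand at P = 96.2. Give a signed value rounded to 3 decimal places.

-0.767

dQ_d/dP = −753/(2√P) = -38.3864. At P = 96.2, Q_d = 4814.46.
Ed = (dQ_d/dP)·(P/Q_d) = (-38.3864) × (96.2/4814.46) = -0.76701…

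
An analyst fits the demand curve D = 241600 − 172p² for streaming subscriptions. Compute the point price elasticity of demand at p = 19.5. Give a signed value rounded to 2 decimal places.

dD/dp = −2·172·p = -6708. At p = 19.5, D = 176197.
Ed = (dD/dp)·(p/D) = (-6708) × (19.5/176197) = -0.7423…

-0.74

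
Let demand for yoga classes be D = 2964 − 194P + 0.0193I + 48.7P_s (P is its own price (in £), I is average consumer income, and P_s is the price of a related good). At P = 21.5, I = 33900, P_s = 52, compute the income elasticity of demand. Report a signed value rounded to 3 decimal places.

At the given values, D = 2964 − 194(21.5) + 0.0193(33900) + 48.7(52) = 1979.67.
∂D/∂I = 0.0193.
E = (0.0193) × (33900/1979.67) = 0.33049…

0.330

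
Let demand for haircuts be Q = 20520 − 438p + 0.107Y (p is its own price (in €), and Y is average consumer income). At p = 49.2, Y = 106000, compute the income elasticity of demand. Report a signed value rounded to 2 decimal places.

1.10

At the given values, Q = 20520 − 438(49.2) + 0.107(106000) = 10312.4.
∂Q/∂Y = 0.107.
E = (0.107) × (106000/10312.4) = 1.0998…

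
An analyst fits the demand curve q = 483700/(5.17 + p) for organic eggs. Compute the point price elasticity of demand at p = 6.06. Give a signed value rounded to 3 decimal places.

-0.540

dq/dp = −483700/(5.17 + p)² = -3835.45. At p = 6.06, q = 43072.1.
Ed = (dq/dp)·(p/q) = (-3835.45) × (6.06/43072.1) = -0.53962…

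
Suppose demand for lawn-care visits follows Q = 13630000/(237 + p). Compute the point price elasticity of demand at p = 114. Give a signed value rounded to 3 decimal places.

-0.325

dQ/dp = −13630000/(237 + p)² = -110.632. At p = 114, Q = 38831.9.
Ed = (dQ/dp)·(p/Q) = (-110.632) × (114/38831.9) = -0.32478…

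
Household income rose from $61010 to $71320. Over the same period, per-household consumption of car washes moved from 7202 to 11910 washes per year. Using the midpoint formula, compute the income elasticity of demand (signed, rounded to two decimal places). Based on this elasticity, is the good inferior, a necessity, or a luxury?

%ΔQ = (11910 − 7202)/[( 7202 + 11910)/2] = 4708/9556 = 0.492674…
%ΔIncome = (71320 − 61010)/[( 61010 + 71320)/2] = 10310/66165 = 0.155822…
E_income = (4708/9556) / (10310/66165) = 3.1617…
E_income > 1 ⇒ normal good, luxury.

3.16; luxury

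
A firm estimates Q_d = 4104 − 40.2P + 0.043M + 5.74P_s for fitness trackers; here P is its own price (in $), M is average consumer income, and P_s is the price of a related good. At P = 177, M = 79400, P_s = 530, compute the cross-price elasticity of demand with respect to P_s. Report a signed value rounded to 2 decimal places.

0.88

At the given values, Q_d = 4104 − 40.2(177) + 0.043(79400) + 5.74(530) = 3445.
∂Q_d/∂P_s = 5.74.
E = (5.74) × (530/3445) = 0.8830…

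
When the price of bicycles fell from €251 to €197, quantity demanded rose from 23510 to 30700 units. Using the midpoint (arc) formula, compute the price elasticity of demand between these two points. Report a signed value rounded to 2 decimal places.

%ΔQ = (30700 − 23510) / [(23510 + 30700)/2] = 7190/27105 = 0.265264…
%ΔP = (197 − 251) / [(251 + 197)/2] = -54/224 = -0.241071…
Arc Ed = %ΔQ / %ΔP = (7190/27105) / (-54/224) = -1.1003…

-1.10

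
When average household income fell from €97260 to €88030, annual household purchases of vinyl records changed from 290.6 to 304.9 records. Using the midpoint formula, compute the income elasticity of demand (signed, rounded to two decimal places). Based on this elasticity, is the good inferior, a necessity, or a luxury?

%ΔQ = (304.9 − 290.6)/[( 290.6 + 304.9)/2] = 14.3/297.75 = 0.048026…
%ΔIncome = (88030 − 97260)/[( 97260 + 88030)/2] = -9230/92645 = -0.099627…
E_income = (14.3/297.75) / (-9230/92645) = -0.4820…
E_income < 0 ⇒ inferior good.

-0.48; inferior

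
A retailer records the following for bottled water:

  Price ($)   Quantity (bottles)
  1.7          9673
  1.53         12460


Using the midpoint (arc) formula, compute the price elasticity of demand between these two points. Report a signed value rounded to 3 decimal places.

-2.392

%ΔQ = (12460 − 9673) / [(9673 + 12460)/2] = 2787/11066.5 = 0.251841…
%ΔP = (1.53 − 1.7) / [(1.7 + 1.53)/2] = -0.17/1.615 = -0.105263…
Arc Ed = %ΔQ / %ΔP = (2787/11066.5) / (-0.17/1.615) = -2.39249…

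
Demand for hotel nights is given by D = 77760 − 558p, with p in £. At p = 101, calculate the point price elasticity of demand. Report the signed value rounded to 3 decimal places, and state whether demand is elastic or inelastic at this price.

-2.633; elastic

dD/dp = −558. At p = 101, D = 77760 − 558(101) = 21402.
Ed = (dD/dp)·(p/D) = −558 × (101/21402) = -2.63330…
|Ed| = 2.633 > 1, so demand is elastic.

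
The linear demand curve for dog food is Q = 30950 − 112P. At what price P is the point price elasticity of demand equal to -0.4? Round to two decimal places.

78.95

Ed = −112P/(30950 − 112P). Set this equal to -0.4:
112P = 0.4·(30950 − 112P) ⇒ 112P(1 + 0.4) = 0.4·30950
P = 0.4·30950 / (112·1.4) = 78.9540…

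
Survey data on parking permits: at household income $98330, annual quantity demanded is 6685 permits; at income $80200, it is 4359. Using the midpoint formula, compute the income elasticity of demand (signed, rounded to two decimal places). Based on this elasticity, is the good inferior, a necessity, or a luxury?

%ΔQ = (4359 − 6685)/[( 6685 + 4359)/2] = -2326/5522 = -0.421224…
%ΔIncome = (80200 − 98330)/[( 98330 + 80200)/2] = -18130/89265 = -0.203103…
E_income = (-2326/5522) / (-18130/89265) = 2.0739…
E_income > 1 ⇒ normal good, luxury.

2.07; luxury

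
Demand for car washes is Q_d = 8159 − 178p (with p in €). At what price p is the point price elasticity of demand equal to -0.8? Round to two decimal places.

20.37

Ed = −178p/(8159 − 178p). Set this equal to -0.8:
178p = 0.8·(8159 − 178p) ⇒ 178p(1 + 0.8) = 0.8·8159
p = 0.8·8159 / (178·1.8) = 20.3720…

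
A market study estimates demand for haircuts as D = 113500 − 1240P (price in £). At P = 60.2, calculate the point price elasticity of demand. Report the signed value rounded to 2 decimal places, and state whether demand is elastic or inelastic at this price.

-1.92; elastic

dD/dP = −1240. At P = 60.2, D = 113500 − 1240(60.2) = 38852.
Ed = (dD/dP)·(P/D) = −1240 × (60.2/38852) = -1.9213…
|Ed| = 1.92 > 1, so demand is elastic.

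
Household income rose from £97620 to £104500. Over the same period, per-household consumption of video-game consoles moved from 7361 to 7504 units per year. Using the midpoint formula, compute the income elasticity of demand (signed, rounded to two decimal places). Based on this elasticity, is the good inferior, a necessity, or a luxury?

0.28; necessity

%ΔQ = (7504 − 7361)/[( 7361 + 7504)/2] = 143/7432.5 = 0.019239…
%ΔIncome = (104500 − 97620)/[( 97620 + 104500)/2] = 6880/101060 = 0.068078…
E_income = (143/7432.5) / (6880/101060) = 0.2826…
0 < E_income < 1 ⇒ normal good, necessity.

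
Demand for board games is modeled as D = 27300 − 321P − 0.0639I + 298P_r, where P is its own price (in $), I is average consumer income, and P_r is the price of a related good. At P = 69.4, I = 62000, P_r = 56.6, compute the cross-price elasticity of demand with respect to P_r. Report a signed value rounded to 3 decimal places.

At the given values, D = 27300 − 321(69.4) − 0.0639(62000) + 298(56.6) = 17927.6.
∂D/∂P_r = 298.
E = (298) × (56.6/17927.6) = 0.94082…

0.941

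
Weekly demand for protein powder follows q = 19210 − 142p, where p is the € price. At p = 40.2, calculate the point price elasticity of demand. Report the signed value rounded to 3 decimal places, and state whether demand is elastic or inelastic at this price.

-0.423; inelastic

dq/dp = −142. At p = 40.2, q = 19210 − 142(40.2) = 13501.6.
Ed = (dq/dp)·(p/q) = −142 × (40.2/13501.6) = -0.42279…
|Ed| = 0.423 < 1, so demand is inelastic.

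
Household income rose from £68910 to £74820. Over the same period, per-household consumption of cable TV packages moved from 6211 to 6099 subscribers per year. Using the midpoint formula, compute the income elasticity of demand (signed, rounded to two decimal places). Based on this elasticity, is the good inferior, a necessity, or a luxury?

-0.22; inferior

%ΔQ = (6099 − 6211)/[( 6211 + 6099)/2] = -112/6155 = -0.018196…
%ΔIncome = (74820 − 68910)/[( 68910 + 74820)/2] = 5910/71865 = 0.082237…
E_income = (-112/6155) / (5910/71865) = -0.2212…
E_income < 0 ⇒ inferior good.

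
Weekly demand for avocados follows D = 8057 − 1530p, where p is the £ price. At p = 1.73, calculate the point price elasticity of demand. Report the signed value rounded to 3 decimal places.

-0.489

dD/dp = −1530. At p = 1.73, D = 8057 − 1530(1.73) = 5410.1.
Ed = (dD/dp)·(p/D) = −1530 × (1.73/5410.1) = -0.48925…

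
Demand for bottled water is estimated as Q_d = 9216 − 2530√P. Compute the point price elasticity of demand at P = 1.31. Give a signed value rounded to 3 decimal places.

-0.229

dQ_d/dP = −2530/(2√P) = -1105.24. At P = 1.31, Q_d = 6320.28.
Ed = (dQ_d/dP)·(P/Q_d) = (-1105.24) × (1.31/6320.28) = -0.22908…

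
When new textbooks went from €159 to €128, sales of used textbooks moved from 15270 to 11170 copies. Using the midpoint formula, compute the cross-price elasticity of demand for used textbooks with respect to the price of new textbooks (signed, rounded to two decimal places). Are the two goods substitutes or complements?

1.44; substitutes

%ΔQ_{used textbooks} = (11170 − 15270)/avg = -4100/13220 = -0.310136…
%ΔP_{new textbooks} = (128 − 159)/avg = -31/143.5 = -0.216027…
E_cross = (-4100/13220) / (-31/143.5) = 1.4356…
E_cross > 0 ⇒ the goods are substitutes.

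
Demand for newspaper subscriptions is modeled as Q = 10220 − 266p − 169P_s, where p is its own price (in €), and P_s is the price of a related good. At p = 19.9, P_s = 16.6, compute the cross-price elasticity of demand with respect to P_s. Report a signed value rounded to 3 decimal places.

-1.323

At the given values, Q = 10220 − 266(19.9) − 169(16.6) = 2121.2.
∂Q/∂P_s = -169.
E = (-169) × (16.6/2121.2) = -1.32255…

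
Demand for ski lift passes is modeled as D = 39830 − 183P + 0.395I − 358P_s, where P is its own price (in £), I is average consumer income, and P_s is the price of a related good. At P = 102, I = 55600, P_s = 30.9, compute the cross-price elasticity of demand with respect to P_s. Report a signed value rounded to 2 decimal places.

At the given values, D = 39830 − 183(102) + 0.395(55600) − 358(30.9) = 32063.8.
∂D/∂P_s = -358.
E = (-358) × (30.9/32063.8) = -0.3450…

-0.35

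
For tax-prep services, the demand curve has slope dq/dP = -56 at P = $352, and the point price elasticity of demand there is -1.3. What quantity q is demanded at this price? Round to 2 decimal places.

Ed = (dq/dP)·(P/q) ⇒ q = (dq/dP)·P/Ed = (-56)·352/(-1.3) = 15163.0769…

15163.08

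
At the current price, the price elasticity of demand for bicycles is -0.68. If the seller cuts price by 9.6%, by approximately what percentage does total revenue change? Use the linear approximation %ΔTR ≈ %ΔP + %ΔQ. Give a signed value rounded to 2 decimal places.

%ΔQ ≈ Ed × %ΔP = (-0.68) × (-9.6%) = +6.5280%
%ΔTR ≈ %ΔP + %ΔQ = (-9.6%) + (+6.5280%) = -3.0720%

-3.07%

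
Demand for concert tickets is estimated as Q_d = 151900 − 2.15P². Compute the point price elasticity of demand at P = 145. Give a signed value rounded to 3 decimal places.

-0.847

dQ_d/dP = −2·2.15·P = -623.5. At P = 145, Q_d = 106696.25.
Ed = (dQ_d/dP)·(P/Q_d) = (-623.5) × (145/106696.25) = -0.84733…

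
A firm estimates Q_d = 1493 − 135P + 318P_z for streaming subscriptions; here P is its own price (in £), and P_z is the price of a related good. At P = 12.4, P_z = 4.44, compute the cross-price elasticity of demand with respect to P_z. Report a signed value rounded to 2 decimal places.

At the given values, Q_d = 1493 − 135(12.4) + 318(4.44) = 1230.92.
∂Q_d/∂P_z = 318.
E = (318) × (4.44/1230.92) = 1.1470…

1.15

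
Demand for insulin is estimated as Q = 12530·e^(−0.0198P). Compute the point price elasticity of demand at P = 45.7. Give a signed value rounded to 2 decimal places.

dQ/dP = −0.0198·Q = -100.378. At P = 45.7, Q = 5069.62.
Ed = (dQ/dP)·(P/Q) = (-100.378) × (45.7/5069.62) = -0.9048…

-0.90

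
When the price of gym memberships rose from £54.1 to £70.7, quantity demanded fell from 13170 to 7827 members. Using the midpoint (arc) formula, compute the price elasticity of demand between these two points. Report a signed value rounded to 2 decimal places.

-1.91

%ΔQ = (7827 − 13170) / [(13170 + 7827)/2] = -5343/10498.5 = -0.508929…
%ΔP = (70.7 − 54.1) / [(54.1 + 70.7)/2] = 16.6/62.4 = 0.266025…
Arc Ed = %ΔQ / %ΔP = (-5343/10498.5) / (16.6/62.4) = -1.9130…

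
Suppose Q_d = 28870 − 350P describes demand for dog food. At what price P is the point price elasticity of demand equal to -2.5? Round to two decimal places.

Ed = −350P/(28870 − 350P). Set this equal to -2.5:
350P = 2.5·(28870 − 350P) ⇒ 350P(1 + 2.5) = 2.5·28870
P = 2.5·28870 / (350·3.5) = 58.9183…

58.92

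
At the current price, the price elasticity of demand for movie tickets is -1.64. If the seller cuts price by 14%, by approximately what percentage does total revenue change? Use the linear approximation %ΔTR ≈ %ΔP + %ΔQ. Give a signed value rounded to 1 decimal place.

+9.0%

%ΔQ ≈ Ed × %ΔP = (-1.64) × (-14%) = +22.9600%
%ΔTR ≈ %ΔP + %ΔQ = (-14%) + (+22.9600%) = +8.9600%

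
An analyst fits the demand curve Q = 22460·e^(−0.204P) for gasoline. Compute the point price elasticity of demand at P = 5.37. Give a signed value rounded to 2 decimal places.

-1.10

dQ/dP = −0.204·Q = -1532.07. At P = 5.37, Q = 7510.15.
Ed = (dQ/dP)·(P/Q) = (-1532.07) × (5.37/7510.15) = -1.0954…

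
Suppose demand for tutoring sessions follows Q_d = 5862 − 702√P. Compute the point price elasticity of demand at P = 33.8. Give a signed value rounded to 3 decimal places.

-1.146

dQ_d/dP = −702/(2√P) = -60.3738. At P = 33.8, Q_d = 1780.73.
Ed = (dQ_d/dP)·(P/Q_d) = (-60.3738) × (33.8/1780.73) = -1.14595…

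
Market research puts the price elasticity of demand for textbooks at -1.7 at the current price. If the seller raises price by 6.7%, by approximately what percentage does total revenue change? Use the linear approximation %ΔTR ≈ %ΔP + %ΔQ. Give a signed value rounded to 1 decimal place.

-4.7%

%ΔQ ≈ Ed × %ΔP = (-1.7) × (+6.7%) = -11.3900%
%ΔTR ≈ %ΔP + %ΔQ = (+6.7%) + (-11.3900%) = -4.6900%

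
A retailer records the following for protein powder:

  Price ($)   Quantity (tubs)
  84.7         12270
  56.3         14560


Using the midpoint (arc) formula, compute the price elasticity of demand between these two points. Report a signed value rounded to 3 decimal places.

-0.424

%ΔQ = (14560 − 12270) / [(12270 + 14560)/2] = 2290/13415 = 0.170704…
%ΔP = (56.3 − 84.7) / [(84.7 + 56.3)/2] = -28.4/70.5 = -0.402836…
Arc Ed = %ΔQ / %ΔP = (2290/13415) / (-28.4/70.5) = -0.42375…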